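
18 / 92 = 9 / 46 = 0.20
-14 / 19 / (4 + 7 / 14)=-28 / 171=-0.16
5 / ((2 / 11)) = 55 / 2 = 27.50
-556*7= -3892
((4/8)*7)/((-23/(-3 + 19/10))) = 77/460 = 0.17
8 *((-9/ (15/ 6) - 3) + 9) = 96/ 5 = 19.20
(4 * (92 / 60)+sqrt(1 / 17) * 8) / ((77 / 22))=16 * sqrt(17) / 119+184 / 105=2.31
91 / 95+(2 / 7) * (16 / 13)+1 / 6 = 76571 / 51870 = 1.48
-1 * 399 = -399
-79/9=-8.78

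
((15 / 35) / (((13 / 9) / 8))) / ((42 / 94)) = 3384 / 637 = 5.31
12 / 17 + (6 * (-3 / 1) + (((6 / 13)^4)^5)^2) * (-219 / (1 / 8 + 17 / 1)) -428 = -165805816035093065580263103328298523414796826984240 / 841208361388873737570785724026681224591715692729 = -197.10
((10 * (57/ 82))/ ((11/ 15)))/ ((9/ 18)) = 8550/ 451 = 18.96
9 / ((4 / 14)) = 63 / 2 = 31.50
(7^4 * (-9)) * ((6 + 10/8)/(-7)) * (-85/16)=-7609455/64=-118897.73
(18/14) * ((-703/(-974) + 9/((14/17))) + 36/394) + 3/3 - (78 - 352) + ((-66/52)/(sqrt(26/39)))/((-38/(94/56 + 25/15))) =3091 * sqrt(6)/55328 + 1363746751/4701011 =290.23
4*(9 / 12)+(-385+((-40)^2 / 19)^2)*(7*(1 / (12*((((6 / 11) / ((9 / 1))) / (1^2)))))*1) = 186426819 / 2888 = 64552.22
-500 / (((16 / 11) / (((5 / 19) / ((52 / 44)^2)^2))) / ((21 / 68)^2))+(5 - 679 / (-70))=515772624129 / 50185104320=10.28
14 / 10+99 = 502 / 5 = 100.40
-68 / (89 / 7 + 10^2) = -476 / 789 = -0.60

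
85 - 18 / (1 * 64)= 2711 / 32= 84.72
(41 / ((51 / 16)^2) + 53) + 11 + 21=231581 / 2601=89.04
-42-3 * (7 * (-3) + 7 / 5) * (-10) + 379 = -251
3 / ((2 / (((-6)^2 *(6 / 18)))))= 18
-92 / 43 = -2.14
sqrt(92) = 2 * sqrt(23) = 9.59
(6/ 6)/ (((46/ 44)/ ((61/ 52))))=671/ 598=1.12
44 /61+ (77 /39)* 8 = 39292 /2379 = 16.52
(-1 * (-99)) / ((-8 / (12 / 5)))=-297 / 10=-29.70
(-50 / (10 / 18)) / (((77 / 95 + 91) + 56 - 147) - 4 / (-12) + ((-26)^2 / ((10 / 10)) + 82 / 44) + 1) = -0.13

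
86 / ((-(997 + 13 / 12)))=-1032 / 11977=-0.09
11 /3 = 3.67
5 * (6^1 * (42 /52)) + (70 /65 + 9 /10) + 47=9517 /130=73.21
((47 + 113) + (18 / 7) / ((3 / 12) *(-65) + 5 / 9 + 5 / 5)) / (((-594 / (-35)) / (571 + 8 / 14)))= 5919799580 / 1099791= 5382.66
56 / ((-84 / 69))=-46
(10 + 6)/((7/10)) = 160/7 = 22.86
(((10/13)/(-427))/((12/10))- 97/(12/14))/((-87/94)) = 59050471/482937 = 122.27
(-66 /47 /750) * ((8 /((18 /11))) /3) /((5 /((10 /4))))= -242 /158625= -0.00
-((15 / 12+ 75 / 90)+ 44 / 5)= -653 / 60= -10.88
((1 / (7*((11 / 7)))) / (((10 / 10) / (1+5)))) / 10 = 3 / 55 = 0.05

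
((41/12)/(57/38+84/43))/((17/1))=1763/30294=0.06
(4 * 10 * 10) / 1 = 400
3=3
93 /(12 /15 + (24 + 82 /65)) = 6045 /1694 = 3.57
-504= -504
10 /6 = 5 /3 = 1.67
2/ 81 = 0.02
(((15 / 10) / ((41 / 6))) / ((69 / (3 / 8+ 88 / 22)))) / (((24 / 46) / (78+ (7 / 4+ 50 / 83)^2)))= 322260155 / 144613888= 2.23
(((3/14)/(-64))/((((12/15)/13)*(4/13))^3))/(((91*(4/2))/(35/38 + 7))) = -5987099625/278921216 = -21.47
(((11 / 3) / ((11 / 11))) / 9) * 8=88 / 27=3.26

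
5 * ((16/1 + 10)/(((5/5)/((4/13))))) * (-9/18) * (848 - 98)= -15000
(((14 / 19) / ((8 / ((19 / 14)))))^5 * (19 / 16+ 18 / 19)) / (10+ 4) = 649 / 139460608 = 0.00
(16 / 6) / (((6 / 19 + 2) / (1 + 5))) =76 / 11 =6.91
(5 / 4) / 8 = 5 / 32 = 0.16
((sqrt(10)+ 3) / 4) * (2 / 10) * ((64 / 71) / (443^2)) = 48 / 69668395+ 16 * sqrt(10) / 69668395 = 0.00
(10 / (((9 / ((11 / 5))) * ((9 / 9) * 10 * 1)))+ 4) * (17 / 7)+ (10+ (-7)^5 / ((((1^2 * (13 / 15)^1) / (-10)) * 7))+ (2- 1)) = 113534506 / 4095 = 27725.15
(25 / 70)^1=5 / 14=0.36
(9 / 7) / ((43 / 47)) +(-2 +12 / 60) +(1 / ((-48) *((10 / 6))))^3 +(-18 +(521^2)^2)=11355005519485030099 / 154112000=73680216462.61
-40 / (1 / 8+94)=-320 / 753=-0.42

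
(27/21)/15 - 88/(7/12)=-5277/35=-150.77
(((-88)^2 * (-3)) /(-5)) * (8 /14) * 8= 743424 /35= 21240.69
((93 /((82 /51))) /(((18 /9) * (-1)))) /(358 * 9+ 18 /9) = -153 /17056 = -0.01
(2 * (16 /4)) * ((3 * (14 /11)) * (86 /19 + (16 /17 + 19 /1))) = 2655408 /3553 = 747.37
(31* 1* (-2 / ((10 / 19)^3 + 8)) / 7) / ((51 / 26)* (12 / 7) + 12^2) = -2764177 / 374621760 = -0.01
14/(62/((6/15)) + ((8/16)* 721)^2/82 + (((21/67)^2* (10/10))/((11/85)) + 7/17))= 3854722256/479376561227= 0.01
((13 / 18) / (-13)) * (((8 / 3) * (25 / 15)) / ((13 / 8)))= -160 / 1053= -0.15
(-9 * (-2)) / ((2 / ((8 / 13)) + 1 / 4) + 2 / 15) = 540 / 109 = 4.95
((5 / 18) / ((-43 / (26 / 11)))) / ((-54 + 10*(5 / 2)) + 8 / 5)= 325 / 583209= 0.00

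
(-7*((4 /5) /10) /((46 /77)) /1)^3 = -156590819 /190109375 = -0.82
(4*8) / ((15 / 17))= 36.27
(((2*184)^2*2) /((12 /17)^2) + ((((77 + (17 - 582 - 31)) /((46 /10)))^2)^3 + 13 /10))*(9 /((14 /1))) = 27483168275316602892143 /20725024460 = 1326086168359.42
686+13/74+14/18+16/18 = 152701/222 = 687.84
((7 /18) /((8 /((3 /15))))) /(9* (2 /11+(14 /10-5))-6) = -77 /291168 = -0.00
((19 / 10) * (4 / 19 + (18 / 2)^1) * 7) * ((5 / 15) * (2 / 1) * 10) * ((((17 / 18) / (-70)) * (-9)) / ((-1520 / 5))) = -595 / 1824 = -0.33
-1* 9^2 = -81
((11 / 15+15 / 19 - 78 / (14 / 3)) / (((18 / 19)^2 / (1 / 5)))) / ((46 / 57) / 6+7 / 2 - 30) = 10940827 / 85210650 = 0.13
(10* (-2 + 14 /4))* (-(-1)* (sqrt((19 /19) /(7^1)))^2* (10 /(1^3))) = 150 /7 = 21.43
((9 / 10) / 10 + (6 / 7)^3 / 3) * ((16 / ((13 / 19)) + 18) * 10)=2767203 / 22295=124.12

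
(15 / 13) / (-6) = -5 / 26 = -0.19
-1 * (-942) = 942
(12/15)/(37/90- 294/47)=-3384/24721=-0.14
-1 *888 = -888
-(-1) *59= 59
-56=-56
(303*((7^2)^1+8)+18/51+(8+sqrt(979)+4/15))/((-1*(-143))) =sqrt(979)/143+400573/3315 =121.06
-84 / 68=-1.24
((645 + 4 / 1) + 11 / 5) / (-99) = -296 / 45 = -6.58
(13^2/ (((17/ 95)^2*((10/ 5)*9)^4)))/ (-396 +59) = -1525225/ 10223927568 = -0.00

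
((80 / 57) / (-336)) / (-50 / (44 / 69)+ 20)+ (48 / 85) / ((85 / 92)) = 1358648614 / 2222619525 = 0.61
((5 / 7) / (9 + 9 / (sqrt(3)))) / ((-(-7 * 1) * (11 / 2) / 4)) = 20 / 1617 -20 * sqrt(3) / 4851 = 0.01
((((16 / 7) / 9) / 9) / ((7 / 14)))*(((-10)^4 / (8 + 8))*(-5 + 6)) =35.27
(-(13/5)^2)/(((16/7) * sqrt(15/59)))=-1183 * sqrt(885)/6000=-5.87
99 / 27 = 11 / 3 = 3.67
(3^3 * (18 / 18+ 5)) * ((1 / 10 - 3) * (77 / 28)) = -25839 / 20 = -1291.95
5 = 5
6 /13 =0.46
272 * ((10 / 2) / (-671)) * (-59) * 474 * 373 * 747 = 10597384582560 / 671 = 15793419646.14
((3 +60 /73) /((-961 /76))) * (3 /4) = -513 /2263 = -0.23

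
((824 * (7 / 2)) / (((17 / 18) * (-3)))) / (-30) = 2884 / 85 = 33.93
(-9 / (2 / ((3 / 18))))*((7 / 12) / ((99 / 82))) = -287 / 792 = -0.36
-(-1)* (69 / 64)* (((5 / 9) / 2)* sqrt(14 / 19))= 115* sqrt(266) / 7296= 0.26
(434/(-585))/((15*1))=-434/8775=-0.05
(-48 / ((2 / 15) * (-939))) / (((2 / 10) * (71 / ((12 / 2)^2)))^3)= 699840000 / 112026143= 6.25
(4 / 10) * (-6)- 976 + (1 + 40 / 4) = -4837 / 5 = -967.40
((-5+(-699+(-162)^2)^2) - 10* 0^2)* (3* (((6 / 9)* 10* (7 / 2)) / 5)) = 9135658280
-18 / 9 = -2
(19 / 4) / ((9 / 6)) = 19 / 6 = 3.17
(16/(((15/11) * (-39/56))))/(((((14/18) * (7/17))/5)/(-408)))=9765888/91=107317.45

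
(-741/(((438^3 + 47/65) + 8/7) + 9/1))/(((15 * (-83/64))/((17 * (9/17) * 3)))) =1618344/132221060143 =0.00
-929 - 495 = -1424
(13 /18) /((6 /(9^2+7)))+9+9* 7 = 82.59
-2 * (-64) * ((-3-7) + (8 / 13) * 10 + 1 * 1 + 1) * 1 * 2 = -6144 / 13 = -472.62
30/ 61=0.49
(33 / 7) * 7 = 33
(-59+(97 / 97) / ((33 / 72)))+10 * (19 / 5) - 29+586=5920 / 11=538.18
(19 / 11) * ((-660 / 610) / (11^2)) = -114 / 7381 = -0.02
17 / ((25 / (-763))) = -12971 / 25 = -518.84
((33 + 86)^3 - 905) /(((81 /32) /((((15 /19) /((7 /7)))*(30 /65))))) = 13819520 /57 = 242447.72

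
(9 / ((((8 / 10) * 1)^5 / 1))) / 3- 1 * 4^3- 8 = -64353 / 1024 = -62.84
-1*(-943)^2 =-889249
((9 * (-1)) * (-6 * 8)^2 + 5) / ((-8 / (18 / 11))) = 186579 / 44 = 4240.43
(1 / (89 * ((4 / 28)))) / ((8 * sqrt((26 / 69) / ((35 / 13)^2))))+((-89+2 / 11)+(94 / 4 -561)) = -13779 / 22+245 * sqrt(1794) / 240656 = -626.28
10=10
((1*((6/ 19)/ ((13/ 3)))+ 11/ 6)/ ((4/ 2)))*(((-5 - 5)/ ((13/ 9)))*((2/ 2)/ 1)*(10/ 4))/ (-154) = 211875/ 1977976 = 0.11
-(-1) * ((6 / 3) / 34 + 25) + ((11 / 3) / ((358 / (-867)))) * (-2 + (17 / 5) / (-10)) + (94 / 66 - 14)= 334013723 / 10041900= 33.26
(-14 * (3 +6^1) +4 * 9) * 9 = -810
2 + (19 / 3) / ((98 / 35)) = 179 / 42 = 4.26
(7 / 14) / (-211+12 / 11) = -0.00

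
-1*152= -152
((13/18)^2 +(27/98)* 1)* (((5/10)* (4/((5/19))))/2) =48089/15876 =3.03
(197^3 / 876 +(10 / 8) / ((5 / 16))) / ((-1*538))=-7648877 / 471288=-16.23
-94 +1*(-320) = -414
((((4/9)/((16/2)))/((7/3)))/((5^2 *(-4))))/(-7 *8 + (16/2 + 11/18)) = 3/597100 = 0.00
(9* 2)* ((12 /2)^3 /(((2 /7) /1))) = 13608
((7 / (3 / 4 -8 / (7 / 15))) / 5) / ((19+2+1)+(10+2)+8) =-14 / 6885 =-0.00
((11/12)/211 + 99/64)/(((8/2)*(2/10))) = 314215/162048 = 1.94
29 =29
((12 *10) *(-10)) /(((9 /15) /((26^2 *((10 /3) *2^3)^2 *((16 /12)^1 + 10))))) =-294195200000 /27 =-10896118518.52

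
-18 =-18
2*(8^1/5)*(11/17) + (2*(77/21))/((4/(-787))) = -734789/510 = -1440.76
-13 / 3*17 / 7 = -221 / 21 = -10.52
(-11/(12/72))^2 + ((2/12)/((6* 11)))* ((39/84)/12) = 579591949/133056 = 4356.00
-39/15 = -13/5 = -2.60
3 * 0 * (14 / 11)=0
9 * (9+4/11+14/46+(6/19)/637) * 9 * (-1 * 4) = -9592167744/3062059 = -3132.59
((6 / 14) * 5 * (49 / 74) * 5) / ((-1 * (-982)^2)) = -525 / 71359976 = -0.00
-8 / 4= -2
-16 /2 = -8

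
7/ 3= 2.33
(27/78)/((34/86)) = 387/442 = 0.88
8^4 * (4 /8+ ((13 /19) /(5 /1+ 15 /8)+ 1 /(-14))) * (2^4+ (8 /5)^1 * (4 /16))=1297473536 /36575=35474.33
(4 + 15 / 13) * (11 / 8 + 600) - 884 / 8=310845 / 104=2988.89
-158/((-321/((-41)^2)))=265598/321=827.41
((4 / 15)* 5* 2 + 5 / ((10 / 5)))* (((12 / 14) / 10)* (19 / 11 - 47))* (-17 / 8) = 131223 / 3080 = 42.60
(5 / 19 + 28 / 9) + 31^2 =964.37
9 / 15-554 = -2767 / 5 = -553.40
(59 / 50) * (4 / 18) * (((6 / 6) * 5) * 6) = 118 / 15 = 7.87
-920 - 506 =-1426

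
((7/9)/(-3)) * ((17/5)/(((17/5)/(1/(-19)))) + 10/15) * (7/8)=-1715/12312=-0.14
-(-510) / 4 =255 / 2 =127.50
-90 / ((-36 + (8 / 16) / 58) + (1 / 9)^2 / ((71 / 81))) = 741240 / 296309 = 2.50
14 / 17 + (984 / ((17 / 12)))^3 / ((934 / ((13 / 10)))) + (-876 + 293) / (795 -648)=786550847152813 / 1686362685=466418.56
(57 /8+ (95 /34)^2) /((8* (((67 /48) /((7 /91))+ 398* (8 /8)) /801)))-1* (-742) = 17216554969 /23091100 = 745.59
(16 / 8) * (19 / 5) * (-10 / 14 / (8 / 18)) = -171 / 14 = -12.21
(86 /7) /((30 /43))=1849 /105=17.61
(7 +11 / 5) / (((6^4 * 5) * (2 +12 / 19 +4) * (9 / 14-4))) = -437 / 6852600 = -0.00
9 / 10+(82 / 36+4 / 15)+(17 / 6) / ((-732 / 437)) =7699 / 4392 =1.75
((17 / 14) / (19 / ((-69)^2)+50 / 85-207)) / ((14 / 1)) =-1375929 / 3274381096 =-0.00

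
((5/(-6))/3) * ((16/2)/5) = -4/9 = -0.44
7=7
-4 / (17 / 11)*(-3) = 132 / 17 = 7.76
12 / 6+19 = 21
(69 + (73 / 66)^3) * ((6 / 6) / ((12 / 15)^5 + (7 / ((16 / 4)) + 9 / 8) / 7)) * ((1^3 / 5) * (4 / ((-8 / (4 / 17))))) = -9314716250 / 4154928129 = -2.24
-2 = -2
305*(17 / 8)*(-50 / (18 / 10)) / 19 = -648125 / 684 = -947.55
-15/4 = -3.75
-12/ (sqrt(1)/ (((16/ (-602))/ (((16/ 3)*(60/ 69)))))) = 207/ 3010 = 0.07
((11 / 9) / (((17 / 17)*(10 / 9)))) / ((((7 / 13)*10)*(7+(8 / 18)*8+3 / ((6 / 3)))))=1287 / 75950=0.02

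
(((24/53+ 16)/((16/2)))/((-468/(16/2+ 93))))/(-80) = 11009/1984320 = 0.01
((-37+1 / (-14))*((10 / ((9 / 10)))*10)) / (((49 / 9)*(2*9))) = -43250 / 1029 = -42.03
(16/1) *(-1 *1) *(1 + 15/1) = -256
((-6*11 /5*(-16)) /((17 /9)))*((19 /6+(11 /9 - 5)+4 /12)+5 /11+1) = 11184 /85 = 131.58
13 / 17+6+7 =13.76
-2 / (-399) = 2 / 399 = 0.01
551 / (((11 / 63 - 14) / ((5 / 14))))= -24795 / 1742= -14.23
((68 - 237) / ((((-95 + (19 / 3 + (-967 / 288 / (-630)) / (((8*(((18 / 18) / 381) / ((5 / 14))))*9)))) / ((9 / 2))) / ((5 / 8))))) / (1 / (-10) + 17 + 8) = 19317916800 / 89720450821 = 0.22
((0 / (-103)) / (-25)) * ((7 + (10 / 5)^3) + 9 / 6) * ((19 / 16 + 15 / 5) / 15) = 0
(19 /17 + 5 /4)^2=25921 /4624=5.61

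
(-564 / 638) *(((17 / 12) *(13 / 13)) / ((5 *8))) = -799 / 25520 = -0.03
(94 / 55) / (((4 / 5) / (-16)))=-376 / 11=-34.18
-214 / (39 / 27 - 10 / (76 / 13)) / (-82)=-36594 / 3731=-9.81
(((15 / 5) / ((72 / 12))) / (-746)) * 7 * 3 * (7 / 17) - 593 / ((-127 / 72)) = 1082922675 / 3221228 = 336.18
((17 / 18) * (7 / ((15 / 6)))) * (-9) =-119 / 5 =-23.80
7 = 7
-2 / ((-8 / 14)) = 7 / 2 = 3.50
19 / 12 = 1.58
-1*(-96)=96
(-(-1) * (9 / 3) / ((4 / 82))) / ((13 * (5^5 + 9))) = 123 / 81484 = 0.00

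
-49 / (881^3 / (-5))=245 / 683797841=0.00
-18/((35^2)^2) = -18/1500625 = -0.00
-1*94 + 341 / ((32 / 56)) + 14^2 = 2795 / 4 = 698.75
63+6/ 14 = 444/ 7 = 63.43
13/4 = 3.25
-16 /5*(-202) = 3232 /5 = 646.40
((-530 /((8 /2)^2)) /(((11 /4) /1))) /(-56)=265 /1232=0.22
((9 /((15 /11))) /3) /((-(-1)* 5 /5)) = 11 /5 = 2.20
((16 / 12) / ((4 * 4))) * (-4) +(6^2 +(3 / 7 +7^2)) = 1787 / 21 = 85.10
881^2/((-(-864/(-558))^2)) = -745890721/2304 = -323737.29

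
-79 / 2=-39.50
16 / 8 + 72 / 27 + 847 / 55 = 301 / 15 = 20.07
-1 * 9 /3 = -3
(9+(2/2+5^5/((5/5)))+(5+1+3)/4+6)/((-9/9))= -12573/4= -3143.25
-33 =-33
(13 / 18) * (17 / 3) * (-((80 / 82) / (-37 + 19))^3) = 884000 / 1356572043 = 0.00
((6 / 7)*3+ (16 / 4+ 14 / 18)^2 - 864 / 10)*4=-691756 / 2835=-244.01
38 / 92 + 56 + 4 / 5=13159 / 230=57.21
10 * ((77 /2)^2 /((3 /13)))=385385 /6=64230.83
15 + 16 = 31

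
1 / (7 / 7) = 1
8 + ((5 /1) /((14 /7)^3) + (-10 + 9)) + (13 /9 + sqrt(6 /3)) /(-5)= 2641 /360 - sqrt(2) /5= 7.05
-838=-838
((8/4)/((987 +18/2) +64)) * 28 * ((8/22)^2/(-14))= -16/32065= -0.00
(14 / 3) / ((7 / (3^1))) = 2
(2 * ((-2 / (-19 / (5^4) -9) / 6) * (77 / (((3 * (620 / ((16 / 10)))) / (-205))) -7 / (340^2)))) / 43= -3649508275 / 156547989216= -0.02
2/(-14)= -0.14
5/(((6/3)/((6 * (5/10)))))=7.50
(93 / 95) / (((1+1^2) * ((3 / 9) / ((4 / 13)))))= 558 / 1235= 0.45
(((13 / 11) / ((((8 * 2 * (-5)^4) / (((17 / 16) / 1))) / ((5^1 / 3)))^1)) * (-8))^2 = 48841 / 17424000000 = 0.00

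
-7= -7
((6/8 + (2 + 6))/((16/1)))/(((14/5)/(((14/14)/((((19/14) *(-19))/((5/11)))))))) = -875/254144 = -0.00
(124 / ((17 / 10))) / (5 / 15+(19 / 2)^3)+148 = 10364324 / 69989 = 148.09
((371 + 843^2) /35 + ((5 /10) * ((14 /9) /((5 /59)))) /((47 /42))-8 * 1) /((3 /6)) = 200509628 /4935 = 40630.12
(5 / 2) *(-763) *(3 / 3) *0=0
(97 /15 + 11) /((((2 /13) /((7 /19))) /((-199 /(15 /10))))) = -4744558 /855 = -5549.19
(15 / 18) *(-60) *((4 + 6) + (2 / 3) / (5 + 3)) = -3025 / 6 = -504.17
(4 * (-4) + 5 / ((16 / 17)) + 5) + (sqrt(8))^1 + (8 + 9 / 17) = 2 * sqrt(2) + 773 / 272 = 5.67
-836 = -836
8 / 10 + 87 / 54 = 217 / 90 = 2.41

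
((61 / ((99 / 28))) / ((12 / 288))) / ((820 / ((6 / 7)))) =976 / 2255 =0.43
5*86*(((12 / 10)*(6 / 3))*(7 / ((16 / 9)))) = 8127 / 2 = 4063.50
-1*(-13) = 13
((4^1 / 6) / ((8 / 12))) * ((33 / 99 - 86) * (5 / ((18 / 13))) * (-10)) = 83525 / 27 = 3093.52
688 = 688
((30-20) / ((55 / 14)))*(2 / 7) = 8 / 11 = 0.73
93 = 93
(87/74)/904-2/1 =-133705/66896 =-2.00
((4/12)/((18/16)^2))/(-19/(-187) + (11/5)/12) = 239360/258957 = 0.92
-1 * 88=-88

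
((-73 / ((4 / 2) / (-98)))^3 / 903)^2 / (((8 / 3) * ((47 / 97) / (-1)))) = -4146572805561139233217 / 2085672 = -1988123159135827.32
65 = 65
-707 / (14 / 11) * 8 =-4444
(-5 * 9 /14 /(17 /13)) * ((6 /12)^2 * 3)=-1755 /952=-1.84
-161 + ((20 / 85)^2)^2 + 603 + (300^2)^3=729000000000442.00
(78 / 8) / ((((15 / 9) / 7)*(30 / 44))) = 60.06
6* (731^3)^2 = 915494020615727286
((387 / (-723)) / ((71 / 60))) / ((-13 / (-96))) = -743040 / 222443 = -3.34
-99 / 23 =-4.30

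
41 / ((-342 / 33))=-451 / 114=-3.96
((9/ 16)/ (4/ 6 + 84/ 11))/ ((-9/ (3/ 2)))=-99/ 8768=-0.01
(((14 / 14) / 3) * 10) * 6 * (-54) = -1080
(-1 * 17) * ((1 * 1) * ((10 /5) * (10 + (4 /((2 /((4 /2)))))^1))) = -476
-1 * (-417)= 417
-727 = -727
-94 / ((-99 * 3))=0.32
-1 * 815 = -815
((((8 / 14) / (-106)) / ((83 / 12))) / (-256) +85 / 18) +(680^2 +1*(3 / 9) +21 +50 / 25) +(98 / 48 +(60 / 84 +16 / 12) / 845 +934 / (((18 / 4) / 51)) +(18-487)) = 3541161125558507 / 7493784480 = 472546.43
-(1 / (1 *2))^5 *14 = -7 / 16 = -0.44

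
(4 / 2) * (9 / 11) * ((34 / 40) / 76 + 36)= 492633 / 8360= 58.93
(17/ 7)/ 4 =17/ 28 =0.61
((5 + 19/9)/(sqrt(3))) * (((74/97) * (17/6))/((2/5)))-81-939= -1020 + 100640 * sqrt(3)/7857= -997.81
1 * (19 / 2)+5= 29 / 2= 14.50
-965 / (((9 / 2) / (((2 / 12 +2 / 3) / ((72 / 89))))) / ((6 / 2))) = -429425 / 648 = -662.69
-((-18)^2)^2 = -104976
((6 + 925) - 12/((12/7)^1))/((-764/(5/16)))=-1155/3056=-0.38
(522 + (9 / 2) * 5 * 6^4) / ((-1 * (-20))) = 14841 / 10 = 1484.10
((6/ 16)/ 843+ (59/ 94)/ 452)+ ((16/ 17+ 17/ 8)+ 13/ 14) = 5678167883/ 1420756232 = 4.00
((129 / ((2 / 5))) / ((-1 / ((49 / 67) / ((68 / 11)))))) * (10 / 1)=-381.54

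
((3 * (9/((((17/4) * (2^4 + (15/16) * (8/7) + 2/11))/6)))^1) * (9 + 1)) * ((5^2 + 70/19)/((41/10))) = 5438664000/35186651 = 154.57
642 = 642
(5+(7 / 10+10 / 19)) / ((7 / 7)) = 1183 / 190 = 6.23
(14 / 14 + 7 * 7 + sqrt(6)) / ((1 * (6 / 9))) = 3 * sqrt(6) / 2 + 75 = 78.67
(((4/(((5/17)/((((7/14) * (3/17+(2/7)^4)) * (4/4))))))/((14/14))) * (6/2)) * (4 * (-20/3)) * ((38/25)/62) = -2.44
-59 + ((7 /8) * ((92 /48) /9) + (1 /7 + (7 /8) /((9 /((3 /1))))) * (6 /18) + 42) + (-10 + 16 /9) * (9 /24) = -119461 /6048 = -19.75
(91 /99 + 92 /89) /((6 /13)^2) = 9.17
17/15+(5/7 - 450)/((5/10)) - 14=-95701/105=-911.44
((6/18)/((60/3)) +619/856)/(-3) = -9499/38520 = -0.25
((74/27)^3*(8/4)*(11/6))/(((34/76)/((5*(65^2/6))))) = 1789114613000/3011499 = 594094.37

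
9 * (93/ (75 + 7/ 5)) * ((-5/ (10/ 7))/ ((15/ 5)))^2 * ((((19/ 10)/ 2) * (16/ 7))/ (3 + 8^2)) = 12369/ 25594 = 0.48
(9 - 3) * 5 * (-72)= -2160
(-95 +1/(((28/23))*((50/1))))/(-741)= 10229/79800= 0.13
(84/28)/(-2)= -3/2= -1.50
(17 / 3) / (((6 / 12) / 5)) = 170 / 3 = 56.67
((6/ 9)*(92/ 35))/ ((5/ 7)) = 184/ 75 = 2.45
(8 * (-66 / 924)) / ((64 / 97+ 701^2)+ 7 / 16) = -6208 / 5338592385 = -0.00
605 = 605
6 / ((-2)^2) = 1.50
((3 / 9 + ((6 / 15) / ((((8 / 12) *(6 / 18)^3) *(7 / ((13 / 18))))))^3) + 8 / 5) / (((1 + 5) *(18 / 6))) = 6794239 / 18522000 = 0.37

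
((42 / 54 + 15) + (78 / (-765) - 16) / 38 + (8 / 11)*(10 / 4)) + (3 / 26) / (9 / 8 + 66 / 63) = 2613614573 / 151730865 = 17.23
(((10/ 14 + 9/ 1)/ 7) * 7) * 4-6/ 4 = 37.36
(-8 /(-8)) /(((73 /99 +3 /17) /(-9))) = -15147 /1538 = -9.85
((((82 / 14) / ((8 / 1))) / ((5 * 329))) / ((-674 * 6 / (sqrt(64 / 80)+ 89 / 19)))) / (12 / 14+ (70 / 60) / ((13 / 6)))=-47437 / 128417543520 -533 * sqrt(5) / 16897045200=-0.00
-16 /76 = -4 /19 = -0.21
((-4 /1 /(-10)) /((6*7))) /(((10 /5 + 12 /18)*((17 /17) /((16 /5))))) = 2 /175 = 0.01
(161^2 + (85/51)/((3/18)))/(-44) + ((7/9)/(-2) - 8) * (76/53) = -12621559/20988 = -601.37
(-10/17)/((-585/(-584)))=-1168/1989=-0.59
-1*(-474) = 474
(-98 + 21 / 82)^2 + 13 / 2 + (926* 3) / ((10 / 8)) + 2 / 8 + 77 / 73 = 7230296136 / 613565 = 11784.08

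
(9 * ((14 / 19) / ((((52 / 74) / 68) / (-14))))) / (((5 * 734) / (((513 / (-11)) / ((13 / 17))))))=509286204 / 3411265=149.30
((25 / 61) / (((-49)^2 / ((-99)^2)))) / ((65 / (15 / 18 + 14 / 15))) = 173151 / 3807986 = 0.05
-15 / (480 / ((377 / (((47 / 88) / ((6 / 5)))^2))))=-3284424 / 55225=-59.47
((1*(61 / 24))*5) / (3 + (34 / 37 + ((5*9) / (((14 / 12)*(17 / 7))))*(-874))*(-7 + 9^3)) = -191845 / 151285212408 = -0.00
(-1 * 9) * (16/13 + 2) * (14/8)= -1323/26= -50.88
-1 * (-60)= 60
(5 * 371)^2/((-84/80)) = -9831500/3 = -3277166.67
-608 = -608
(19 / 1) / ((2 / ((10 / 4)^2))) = 475 / 8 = 59.38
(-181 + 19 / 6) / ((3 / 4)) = -2134 / 9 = -237.11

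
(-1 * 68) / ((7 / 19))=-1292 / 7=-184.57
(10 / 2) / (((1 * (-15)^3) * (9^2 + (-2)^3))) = -1 / 49275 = -0.00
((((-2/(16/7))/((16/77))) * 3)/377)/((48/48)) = -1617/48256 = -0.03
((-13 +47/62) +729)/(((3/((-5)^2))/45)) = 16664625/62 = 268784.27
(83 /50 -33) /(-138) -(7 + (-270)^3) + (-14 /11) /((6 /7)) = 497979691079 /25300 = 19682991.74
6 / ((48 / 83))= 83 / 8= 10.38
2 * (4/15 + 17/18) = 109/45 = 2.42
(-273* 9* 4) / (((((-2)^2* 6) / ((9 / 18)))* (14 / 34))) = -1989 / 4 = -497.25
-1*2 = -2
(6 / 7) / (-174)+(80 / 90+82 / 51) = 77393 / 31059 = 2.49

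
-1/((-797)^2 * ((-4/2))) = 1/1270418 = 0.00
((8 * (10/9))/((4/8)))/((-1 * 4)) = -40/9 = -4.44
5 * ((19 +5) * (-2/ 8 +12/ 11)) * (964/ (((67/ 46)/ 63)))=3100975920/ 737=4207565.70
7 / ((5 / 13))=91 / 5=18.20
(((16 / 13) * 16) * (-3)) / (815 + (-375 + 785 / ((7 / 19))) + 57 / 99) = -11088 / 482599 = -0.02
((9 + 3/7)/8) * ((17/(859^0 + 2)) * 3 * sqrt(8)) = 561 * sqrt(2)/14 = 56.67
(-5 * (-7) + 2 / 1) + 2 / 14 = 260 / 7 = 37.14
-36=-36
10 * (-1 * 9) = -90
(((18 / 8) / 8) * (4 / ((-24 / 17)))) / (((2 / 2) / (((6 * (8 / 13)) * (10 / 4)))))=-765 / 104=-7.36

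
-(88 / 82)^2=-1936 / 1681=-1.15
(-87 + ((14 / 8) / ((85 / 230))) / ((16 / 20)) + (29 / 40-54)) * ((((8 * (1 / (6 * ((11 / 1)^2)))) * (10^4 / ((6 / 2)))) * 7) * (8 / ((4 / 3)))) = -207270.78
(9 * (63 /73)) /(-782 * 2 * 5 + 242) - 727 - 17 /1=-45730767 /61466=-744.00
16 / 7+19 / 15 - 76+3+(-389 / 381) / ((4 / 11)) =-3854101 / 53340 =-72.26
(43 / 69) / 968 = 43 / 66792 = 0.00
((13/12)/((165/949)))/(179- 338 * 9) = -12337/5668740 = -0.00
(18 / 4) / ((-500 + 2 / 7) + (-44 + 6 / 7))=-63 / 7600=-0.01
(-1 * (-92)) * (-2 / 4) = -46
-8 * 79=-632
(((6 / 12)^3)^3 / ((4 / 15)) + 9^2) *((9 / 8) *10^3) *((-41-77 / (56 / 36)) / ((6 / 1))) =-1374593.03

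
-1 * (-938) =938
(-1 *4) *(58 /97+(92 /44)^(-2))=-169676 /51313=-3.31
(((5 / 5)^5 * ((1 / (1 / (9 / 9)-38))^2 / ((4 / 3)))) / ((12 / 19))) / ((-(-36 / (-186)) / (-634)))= 2.84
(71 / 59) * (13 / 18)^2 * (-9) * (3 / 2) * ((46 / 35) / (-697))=275977 / 17271660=0.02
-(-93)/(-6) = -31/2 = -15.50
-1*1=-1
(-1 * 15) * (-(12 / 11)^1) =180 / 11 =16.36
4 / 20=1 / 5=0.20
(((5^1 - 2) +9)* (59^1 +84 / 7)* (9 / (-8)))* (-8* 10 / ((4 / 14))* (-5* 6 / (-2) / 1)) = 4025700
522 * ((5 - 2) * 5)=7830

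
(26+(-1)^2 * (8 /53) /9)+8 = 16226 /477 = 34.02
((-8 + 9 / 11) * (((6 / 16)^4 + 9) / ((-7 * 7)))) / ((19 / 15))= 43779825 / 41947136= 1.04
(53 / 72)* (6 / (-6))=-53 / 72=-0.74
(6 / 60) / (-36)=-1 / 360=-0.00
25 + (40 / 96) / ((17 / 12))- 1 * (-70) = 1620 / 17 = 95.29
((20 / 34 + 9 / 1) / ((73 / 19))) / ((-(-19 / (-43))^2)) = -301387 / 23579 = -12.78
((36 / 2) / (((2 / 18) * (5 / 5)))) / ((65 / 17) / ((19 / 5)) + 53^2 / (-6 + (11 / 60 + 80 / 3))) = 21819942 / 18281665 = 1.19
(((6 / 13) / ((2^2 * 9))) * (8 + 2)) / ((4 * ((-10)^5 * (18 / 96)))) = -1 / 585000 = -0.00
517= 517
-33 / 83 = -0.40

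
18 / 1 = 18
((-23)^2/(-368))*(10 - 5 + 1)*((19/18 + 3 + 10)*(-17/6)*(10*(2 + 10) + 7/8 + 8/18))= 41671.12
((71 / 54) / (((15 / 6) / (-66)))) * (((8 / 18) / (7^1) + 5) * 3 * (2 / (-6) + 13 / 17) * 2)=-21924232 / 48195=-454.91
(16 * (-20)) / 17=-320 / 17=-18.82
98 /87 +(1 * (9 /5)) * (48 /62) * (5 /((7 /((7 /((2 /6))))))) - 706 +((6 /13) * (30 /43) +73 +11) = -904043620 /1507623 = -599.65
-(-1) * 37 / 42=0.88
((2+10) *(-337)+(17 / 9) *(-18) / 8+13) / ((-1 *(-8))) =-16141 / 32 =-504.41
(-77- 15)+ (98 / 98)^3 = -91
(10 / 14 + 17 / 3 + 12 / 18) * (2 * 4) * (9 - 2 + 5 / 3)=30784 / 63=488.63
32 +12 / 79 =2540 / 79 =32.15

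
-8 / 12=-2 / 3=-0.67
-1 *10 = -10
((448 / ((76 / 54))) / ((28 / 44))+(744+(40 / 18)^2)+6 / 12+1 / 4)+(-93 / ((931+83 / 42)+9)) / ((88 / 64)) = 3348346647073 / 2679048108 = 1249.83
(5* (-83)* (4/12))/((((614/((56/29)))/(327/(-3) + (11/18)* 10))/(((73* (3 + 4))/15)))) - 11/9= 1098802867/721143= 1523.70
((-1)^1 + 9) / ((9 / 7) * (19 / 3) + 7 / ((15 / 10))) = 168 / 269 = 0.62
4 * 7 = 28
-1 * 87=-87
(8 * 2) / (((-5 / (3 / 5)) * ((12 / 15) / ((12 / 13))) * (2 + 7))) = -16 / 65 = -0.25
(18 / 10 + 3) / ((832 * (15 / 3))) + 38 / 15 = 19769 / 7800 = 2.53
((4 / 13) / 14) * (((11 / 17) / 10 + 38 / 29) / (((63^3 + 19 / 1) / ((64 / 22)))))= 0.00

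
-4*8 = -32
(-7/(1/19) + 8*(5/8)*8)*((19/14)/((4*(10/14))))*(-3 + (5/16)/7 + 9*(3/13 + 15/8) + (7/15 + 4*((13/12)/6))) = -663208699/873600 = -759.17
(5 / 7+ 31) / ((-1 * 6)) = -37 / 7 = -5.29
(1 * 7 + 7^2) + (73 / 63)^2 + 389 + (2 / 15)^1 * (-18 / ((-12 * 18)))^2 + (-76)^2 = 987859267 / 158760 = 6222.34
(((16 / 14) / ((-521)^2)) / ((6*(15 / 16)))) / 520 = 8 / 5557754475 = 0.00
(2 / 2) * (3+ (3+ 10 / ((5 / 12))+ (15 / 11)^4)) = 489855 / 14641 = 33.46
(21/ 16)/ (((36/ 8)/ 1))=7/ 24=0.29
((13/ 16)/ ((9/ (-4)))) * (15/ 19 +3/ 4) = -169/ 304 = -0.56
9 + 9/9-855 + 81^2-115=5601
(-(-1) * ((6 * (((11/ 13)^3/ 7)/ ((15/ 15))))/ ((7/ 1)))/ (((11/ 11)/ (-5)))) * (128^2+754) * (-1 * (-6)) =-4105922040/ 107653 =-38140.34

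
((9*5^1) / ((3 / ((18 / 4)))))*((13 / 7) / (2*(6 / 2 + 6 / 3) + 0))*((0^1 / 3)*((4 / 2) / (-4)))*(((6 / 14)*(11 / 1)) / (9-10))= 0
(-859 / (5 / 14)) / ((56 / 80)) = -3436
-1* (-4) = 4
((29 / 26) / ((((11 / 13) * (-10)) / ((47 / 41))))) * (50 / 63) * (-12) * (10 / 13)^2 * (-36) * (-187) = 278052000 / 48503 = 5732.68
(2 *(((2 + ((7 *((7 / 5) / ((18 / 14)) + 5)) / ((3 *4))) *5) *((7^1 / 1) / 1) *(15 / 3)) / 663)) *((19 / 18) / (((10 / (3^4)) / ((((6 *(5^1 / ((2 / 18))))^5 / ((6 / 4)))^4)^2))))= 2763974637157960039977046997963454739415289000303059366808960000000000000000000000000000000000000000 / 221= 12506672566325611040620120000000000000000000000000000000000000000000000000000000000000000000000000.00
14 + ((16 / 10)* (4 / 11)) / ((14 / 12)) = 5582 / 385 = 14.50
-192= -192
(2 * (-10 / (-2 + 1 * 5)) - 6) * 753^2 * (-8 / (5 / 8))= 91931059.20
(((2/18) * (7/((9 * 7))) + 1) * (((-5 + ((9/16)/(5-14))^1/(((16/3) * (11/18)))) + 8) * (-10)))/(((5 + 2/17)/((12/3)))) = -4875515/206712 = -23.59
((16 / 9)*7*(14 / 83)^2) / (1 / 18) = 43904 / 6889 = 6.37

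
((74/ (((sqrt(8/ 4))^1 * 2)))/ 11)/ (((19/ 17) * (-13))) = -629 * sqrt(2)/ 5434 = -0.16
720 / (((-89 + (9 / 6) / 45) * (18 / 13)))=-5.84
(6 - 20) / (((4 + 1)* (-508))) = 7 / 1270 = 0.01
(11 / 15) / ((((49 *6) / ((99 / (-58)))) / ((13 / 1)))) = -1573 / 28420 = -0.06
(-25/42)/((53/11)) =-275/2226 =-0.12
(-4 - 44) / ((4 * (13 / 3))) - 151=-1999 / 13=-153.77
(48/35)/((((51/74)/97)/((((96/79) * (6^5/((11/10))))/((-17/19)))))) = -3257875759104/1757987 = -1853185.35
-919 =-919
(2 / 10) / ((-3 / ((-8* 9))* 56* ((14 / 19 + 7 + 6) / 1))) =19 / 3045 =0.01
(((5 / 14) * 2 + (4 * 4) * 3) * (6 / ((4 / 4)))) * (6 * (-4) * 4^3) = -3142656 / 7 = -448950.86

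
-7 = -7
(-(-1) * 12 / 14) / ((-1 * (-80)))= 3 / 280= 0.01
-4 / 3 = -1.33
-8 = -8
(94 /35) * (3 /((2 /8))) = 1128 /35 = 32.23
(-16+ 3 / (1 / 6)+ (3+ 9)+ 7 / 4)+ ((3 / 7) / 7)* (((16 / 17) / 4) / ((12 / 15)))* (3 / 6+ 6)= 52869 / 3332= 15.87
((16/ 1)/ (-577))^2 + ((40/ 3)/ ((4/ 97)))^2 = 313252898404/ 2996361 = 104544.45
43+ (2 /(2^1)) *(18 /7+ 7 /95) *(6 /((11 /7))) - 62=-9301 /1045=-8.90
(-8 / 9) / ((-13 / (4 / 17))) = 32 / 1989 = 0.02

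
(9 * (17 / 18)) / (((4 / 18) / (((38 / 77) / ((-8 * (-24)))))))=969 / 9856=0.10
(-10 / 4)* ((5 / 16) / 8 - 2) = 1255 / 256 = 4.90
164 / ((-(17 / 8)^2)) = -36.32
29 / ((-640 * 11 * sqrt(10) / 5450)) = -3161 * sqrt(10) / 1408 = -7.10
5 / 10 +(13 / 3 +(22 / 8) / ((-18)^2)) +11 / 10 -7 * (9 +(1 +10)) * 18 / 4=-624.06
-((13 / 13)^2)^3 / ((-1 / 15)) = 15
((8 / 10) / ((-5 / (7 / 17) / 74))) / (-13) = 2072 / 5525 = 0.38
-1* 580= -580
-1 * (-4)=4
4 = 4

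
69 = 69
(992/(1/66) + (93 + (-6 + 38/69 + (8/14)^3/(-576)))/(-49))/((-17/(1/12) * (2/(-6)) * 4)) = 113887039981/473150664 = 240.70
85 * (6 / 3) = 170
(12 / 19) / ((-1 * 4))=-3 / 19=-0.16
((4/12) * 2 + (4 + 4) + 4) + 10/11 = 448/33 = 13.58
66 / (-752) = -33 / 376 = -0.09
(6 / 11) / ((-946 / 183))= -549 / 5203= -0.11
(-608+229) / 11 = -379 / 11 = -34.45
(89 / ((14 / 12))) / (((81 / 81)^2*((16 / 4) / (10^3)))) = 133500 / 7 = 19071.43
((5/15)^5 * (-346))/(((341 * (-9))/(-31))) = -346/24057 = -0.01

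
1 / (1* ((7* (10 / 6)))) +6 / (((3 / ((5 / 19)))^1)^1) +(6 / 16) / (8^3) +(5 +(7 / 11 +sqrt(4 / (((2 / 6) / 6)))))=187237817 / 29962240 +6* sqrt(2)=14.73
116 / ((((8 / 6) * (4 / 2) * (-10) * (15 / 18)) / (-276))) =36018 / 25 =1440.72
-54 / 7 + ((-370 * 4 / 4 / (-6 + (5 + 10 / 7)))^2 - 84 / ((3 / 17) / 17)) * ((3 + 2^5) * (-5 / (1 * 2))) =-4064104586 / 63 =-64509596.60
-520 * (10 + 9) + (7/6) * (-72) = -9964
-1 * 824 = -824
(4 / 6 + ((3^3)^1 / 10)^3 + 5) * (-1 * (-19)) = 1444931 / 3000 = 481.64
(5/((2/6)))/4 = 3.75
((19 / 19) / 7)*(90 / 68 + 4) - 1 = -57 / 238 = -0.24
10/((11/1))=10/11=0.91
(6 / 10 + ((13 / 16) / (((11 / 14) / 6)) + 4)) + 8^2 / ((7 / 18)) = 270079 / 1540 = 175.38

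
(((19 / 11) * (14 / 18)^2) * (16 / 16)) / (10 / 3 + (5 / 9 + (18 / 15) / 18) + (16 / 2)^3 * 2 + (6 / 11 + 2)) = 4655 / 4590882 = 0.00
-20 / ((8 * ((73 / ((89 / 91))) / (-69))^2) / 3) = -565678215 / 88258898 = -6.41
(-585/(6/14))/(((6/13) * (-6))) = 5915/12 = 492.92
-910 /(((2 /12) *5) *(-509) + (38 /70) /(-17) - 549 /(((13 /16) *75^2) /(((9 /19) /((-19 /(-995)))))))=381153727500 /178923772849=2.13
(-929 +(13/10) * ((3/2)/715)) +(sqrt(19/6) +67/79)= -80656163/86900 +sqrt(114)/6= -926.37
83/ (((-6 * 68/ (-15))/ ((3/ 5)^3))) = 2241/ 3400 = 0.66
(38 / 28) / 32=19 / 448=0.04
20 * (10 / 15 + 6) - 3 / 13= 5191 / 39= 133.10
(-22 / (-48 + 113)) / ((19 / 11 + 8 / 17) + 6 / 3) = -4114 / 51025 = -0.08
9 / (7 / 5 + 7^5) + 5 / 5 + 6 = 65371 / 9338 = 7.00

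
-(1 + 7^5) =-16808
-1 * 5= -5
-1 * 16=-16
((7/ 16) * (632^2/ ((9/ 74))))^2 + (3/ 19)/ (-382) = 1213681776888686989/ 587898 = 2064442772196.35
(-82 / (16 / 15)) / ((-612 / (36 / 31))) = 615 / 4216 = 0.15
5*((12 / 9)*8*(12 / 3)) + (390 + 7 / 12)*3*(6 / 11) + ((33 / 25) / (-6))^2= 70332743 / 82500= 852.52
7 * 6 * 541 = 22722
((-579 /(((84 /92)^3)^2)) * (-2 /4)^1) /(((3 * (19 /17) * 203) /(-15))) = -2428528759045 /220533285798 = -11.01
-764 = -764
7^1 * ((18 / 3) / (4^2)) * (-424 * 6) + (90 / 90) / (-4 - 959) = -6430915 / 963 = -6678.00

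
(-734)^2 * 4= 2155024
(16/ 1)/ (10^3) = 2/ 125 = 0.02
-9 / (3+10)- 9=-126 / 13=-9.69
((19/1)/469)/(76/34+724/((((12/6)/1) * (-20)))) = -3230/1264893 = -0.00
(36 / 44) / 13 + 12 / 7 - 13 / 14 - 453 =-452.15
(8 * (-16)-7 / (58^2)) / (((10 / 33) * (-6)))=4736589 / 67280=70.40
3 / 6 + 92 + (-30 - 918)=-1711 / 2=-855.50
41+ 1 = 42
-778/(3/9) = -2334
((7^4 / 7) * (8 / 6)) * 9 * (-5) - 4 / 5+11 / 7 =-20579.23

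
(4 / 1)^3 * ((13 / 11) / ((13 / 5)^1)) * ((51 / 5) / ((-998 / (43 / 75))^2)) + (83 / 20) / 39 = 28443391381 / 267053572500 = 0.11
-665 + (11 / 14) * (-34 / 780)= -3631087 / 5460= -665.03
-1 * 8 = -8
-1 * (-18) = 18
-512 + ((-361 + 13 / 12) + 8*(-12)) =-11615 / 12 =-967.92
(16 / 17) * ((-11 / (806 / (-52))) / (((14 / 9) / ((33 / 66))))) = 792 / 3689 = 0.21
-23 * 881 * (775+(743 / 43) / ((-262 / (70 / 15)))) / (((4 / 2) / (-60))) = 2652735508120 / 5633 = 470927659.88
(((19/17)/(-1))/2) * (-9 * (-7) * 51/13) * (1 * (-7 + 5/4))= 82593/104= 794.16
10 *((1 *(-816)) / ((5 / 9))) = -14688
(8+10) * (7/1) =126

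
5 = 5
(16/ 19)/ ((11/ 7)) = 112/ 209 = 0.54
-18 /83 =-0.22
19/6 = 3.17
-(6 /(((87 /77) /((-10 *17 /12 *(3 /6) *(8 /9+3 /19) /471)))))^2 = -0.01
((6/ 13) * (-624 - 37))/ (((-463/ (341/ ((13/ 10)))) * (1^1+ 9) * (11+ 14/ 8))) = 1803208/ 1330199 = 1.36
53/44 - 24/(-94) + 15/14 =36643/14476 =2.53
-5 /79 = -0.06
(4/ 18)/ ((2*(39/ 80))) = 80/ 351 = 0.23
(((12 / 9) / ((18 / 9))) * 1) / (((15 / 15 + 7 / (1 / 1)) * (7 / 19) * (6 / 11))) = 209 / 504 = 0.41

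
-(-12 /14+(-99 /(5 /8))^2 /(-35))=628014 /875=717.73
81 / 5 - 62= -45.80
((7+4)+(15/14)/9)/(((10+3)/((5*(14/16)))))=3.74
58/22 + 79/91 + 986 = 990494/1001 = 989.50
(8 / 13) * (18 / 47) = 144 / 611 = 0.24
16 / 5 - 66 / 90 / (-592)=28427 / 8880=3.20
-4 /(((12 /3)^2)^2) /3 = -1 /192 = -0.01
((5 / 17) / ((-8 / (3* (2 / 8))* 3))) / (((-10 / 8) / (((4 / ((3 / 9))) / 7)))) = 3 / 238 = 0.01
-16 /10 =-8 /5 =-1.60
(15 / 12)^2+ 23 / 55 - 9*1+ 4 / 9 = -52073 / 7920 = -6.57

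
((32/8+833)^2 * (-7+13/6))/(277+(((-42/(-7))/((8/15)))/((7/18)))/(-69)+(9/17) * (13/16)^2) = -2372533898112/194037265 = -12227.21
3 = 3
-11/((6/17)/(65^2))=-790075/6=-131679.17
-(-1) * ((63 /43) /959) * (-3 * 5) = -0.02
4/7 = 0.57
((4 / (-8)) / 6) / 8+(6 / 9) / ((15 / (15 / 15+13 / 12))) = 71 / 864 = 0.08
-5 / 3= -1.67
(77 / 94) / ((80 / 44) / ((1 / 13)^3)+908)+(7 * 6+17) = 42726505 / 724176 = 59.00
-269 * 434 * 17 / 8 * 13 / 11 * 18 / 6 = -38701299 / 44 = -879574.98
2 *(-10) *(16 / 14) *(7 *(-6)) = 960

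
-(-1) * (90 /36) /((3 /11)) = 55 /6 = 9.17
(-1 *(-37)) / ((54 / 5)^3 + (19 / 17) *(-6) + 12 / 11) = 864875 / 29314518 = 0.03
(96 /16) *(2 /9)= 1.33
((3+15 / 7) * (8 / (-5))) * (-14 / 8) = 72 / 5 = 14.40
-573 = -573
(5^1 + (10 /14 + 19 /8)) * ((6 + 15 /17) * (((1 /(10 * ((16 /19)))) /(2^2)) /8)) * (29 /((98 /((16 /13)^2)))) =0.09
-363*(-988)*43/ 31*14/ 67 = 215903688/ 2077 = 103949.78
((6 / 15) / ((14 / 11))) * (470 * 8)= 8272 / 7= 1181.71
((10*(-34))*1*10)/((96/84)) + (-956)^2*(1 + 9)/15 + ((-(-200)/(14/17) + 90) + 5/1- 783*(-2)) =12772610/21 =608219.52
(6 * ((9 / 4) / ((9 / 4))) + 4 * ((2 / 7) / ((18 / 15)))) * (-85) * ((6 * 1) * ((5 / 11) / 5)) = -24820 / 77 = -322.34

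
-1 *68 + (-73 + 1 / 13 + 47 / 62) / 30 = -340481 / 4836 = -70.41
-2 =-2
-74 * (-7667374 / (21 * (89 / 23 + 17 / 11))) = 71774288014 / 14385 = 4989522.98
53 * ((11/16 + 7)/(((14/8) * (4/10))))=32595/56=582.05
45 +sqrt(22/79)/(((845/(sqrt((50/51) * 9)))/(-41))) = 45 -82 * sqrt(44319)/226967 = 44.92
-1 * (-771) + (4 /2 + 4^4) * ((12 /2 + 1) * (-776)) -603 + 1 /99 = -138727511 /99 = -1401287.99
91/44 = 2.07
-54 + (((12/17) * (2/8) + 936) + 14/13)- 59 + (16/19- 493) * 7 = -11004957/4199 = -2620.85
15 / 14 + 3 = 57 / 14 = 4.07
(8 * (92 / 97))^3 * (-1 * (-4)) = 1594753024 / 912673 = 1747.34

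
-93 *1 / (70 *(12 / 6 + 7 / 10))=-31 / 63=-0.49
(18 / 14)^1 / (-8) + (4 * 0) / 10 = -9 / 56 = -0.16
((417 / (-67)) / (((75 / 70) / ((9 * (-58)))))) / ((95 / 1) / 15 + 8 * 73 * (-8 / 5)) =-3047436 / 932707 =-3.27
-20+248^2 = 61484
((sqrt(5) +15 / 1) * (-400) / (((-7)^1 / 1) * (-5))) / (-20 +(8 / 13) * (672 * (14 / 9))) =-11700 / 42539 -780 * sqrt(5) / 42539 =-0.32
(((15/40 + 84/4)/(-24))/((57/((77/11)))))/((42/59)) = -59/384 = -0.15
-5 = -5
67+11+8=86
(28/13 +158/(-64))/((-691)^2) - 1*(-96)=19068681085/198632096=96.00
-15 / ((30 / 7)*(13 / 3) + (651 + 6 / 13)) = -0.02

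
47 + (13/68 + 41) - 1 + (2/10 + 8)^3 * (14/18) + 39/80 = 158055259/306000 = 516.52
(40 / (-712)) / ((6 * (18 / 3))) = -5 / 3204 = -0.00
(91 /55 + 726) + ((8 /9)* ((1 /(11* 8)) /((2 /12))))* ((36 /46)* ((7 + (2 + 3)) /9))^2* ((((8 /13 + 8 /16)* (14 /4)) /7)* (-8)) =275113057 /378235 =727.36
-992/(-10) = 496/5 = 99.20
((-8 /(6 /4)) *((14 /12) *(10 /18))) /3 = -280 /243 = -1.15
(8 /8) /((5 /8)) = 8 /5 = 1.60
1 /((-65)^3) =-1 /274625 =-0.00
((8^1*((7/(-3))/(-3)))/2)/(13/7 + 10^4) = 196/630117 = 0.00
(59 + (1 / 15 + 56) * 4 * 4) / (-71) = -14341 / 1065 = -13.47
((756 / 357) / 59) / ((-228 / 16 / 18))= -864 / 19057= -0.05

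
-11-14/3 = -47/3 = -15.67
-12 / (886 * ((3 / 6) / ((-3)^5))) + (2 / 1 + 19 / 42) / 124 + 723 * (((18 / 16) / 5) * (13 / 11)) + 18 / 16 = 199.98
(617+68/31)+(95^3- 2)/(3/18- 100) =-147973573/18569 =-7968.85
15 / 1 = 15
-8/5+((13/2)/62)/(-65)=-1.60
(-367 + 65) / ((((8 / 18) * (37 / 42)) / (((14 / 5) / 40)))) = -199773 / 3700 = -53.99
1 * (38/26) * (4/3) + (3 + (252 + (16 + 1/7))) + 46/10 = 379049/1365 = 277.69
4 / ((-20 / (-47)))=9.40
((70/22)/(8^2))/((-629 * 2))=-35/885632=-0.00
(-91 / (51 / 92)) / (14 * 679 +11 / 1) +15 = 7272133 / 485367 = 14.98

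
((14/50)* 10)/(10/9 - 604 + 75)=-126/23755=-0.01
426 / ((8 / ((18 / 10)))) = 1917 / 20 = 95.85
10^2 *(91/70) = 130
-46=-46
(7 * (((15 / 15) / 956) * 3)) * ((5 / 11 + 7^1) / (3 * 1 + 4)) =123 / 5258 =0.02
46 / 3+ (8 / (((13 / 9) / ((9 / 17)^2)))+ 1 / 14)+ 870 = 139956503 / 157794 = 886.96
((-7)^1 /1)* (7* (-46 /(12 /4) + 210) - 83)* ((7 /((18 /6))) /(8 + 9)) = -188111 /153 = -1229.48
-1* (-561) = 561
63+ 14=77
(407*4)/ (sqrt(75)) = 1628*sqrt(3)/ 15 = 187.99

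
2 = 2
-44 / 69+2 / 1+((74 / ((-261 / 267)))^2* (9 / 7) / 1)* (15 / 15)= 2993455702 / 406203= 7369.36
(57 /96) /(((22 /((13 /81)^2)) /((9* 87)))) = 93119 /171072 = 0.54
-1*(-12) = 12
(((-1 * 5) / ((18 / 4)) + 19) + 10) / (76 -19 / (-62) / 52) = 809224 / 2205387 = 0.37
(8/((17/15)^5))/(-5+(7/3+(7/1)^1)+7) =0.38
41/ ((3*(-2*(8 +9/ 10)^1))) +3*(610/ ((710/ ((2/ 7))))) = -4163/ 132699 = -0.03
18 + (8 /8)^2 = 19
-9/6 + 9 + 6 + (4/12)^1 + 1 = 89/6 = 14.83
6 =6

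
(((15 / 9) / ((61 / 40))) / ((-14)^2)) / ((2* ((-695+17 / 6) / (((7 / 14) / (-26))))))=25 / 322746242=0.00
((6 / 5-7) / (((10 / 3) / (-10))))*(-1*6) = -522 / 5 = -104.40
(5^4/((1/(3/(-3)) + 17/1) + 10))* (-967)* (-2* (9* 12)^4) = 82224551520000/13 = 6324965501538.46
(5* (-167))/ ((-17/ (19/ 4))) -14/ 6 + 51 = 57523/ 204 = 281.98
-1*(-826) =826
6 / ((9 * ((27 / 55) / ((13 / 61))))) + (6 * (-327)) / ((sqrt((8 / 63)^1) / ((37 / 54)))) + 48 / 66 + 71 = 3914179 / 54351 -4033 * sqrt(14) / 4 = -3700.51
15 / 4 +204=831 / 4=207.75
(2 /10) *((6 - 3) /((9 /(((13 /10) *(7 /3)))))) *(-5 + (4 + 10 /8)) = 91 /1800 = 0.05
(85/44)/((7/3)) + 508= 156719/308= 508.83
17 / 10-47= -453 / 10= -45.30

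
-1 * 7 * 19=-133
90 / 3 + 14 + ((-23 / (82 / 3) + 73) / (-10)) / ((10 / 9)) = 307547 / 8200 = 37.51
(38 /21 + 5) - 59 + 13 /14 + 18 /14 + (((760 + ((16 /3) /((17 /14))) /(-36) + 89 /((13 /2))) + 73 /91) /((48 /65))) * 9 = 160867433 /17136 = 9387.69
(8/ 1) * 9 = 72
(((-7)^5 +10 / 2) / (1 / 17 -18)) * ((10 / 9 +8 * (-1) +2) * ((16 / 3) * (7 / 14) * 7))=-703802176 / 8235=-85464.75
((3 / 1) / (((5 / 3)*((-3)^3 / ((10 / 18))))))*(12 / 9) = -4 / 81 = -0.05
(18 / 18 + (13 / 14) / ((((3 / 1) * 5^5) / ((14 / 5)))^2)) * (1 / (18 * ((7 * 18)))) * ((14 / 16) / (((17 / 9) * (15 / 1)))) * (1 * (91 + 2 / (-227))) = 2197265807 / 1773437500000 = 0.00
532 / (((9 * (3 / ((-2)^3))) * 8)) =-532 / 27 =-19.70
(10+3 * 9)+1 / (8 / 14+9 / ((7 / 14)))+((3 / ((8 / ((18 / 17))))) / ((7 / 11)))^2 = 551441881 / 14727440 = 37.44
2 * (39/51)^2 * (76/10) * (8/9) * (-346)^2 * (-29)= -356730694528/13005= -27430272.55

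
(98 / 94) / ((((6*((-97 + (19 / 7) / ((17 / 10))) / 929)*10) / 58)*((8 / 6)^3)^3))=-1030686982731 / 1398776791040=-0.74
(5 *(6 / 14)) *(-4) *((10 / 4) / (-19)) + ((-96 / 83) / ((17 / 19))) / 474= 16679918 / 14825377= 1.13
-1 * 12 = -12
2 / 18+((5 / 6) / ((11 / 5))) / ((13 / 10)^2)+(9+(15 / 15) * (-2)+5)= 206381 / 16731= 12.34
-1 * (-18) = 18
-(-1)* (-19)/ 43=-19/ 43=-0.44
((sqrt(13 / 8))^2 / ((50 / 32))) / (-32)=-13 / 400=-0.03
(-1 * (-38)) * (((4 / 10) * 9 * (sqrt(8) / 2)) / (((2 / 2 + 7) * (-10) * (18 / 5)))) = -19 * sqrt(2) / 40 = -0.67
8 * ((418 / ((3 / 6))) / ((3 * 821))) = 6688 / 2463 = 2.72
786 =786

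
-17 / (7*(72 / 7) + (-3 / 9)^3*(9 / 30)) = -0.24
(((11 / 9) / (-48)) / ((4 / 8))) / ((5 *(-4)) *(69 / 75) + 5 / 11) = 605 / 213192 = 0.00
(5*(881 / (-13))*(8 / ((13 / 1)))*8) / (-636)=70480 / 26871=2.62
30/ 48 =5/ 8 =0.62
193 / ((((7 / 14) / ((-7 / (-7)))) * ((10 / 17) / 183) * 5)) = 600423 / 25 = 24016.92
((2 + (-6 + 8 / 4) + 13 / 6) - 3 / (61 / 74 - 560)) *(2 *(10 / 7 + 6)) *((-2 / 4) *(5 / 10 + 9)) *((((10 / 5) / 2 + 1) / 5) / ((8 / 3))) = -270503 / 148540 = -1.82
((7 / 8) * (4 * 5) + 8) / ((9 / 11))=31.17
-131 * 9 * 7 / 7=-1179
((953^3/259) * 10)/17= 8655231770/4403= 1965757.84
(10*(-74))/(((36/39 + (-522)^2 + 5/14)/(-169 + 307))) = -502320/1340333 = -0.37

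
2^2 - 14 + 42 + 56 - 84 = 4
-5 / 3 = -1.67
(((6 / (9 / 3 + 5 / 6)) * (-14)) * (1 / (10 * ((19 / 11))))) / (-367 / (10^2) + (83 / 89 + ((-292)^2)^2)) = -448560 / 2570455940182379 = -0.00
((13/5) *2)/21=26/105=0.25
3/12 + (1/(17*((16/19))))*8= 0.81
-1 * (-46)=46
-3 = -3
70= 70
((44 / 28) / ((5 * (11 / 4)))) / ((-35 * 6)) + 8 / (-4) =-7352 / 3675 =-2.00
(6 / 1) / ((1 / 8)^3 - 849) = -3072 / 434687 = -0.01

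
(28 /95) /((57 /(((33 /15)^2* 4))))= 0.10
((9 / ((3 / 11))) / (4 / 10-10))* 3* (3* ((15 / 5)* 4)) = -371.25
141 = 141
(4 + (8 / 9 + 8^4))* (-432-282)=-8784104 / 3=-2928034.67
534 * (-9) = -4806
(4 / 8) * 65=65 / 2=32.50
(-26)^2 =676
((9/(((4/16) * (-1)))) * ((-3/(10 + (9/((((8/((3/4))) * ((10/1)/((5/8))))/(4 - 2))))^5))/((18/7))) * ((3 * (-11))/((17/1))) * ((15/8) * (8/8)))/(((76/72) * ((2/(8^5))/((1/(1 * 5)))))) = -47455.20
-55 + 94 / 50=-53.12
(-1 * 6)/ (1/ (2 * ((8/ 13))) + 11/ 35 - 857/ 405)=272160/ 44873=6.07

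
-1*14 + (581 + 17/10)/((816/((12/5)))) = -41773/3400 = -12.29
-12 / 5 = -2.40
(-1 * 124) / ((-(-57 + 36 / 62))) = -3844 / 1749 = -2.20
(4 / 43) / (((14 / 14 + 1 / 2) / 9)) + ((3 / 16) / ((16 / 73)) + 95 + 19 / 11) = 98.14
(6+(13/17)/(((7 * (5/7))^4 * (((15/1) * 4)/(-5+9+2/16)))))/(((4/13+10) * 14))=132601859/3189200000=0.04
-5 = -5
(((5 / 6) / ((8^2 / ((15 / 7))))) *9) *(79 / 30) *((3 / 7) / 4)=3555 / 50176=0.07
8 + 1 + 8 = 17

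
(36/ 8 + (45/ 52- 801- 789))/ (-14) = 82401/ 728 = 113.19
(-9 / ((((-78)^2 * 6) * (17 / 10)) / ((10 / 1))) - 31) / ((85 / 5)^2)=-534403 / 4981782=-0.11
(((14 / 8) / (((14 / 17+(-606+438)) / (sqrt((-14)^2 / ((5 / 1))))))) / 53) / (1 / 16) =-68*sqrt(5) / 7685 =-0.02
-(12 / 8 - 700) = 1397 / 2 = 698.50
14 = 14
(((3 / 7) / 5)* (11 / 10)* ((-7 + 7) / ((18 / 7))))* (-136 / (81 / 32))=0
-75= -75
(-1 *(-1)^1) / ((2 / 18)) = 9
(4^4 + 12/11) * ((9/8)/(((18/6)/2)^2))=1414/11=128.55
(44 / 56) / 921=11 / 12894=0.00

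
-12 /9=-1.33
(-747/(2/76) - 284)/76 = -14335/38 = -377.24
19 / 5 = 3.80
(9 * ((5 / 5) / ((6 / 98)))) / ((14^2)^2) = 3 / 784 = 0.00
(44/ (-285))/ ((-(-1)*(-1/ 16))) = 704/ 285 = 2.47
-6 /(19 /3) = -18 /19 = -0.95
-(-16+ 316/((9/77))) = -24188/9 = -2687.56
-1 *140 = -140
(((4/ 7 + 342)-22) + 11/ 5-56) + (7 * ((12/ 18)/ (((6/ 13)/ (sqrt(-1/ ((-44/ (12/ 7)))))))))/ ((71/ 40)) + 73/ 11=520 * sqrt(231)/ 7029 + 105262/ 385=274.53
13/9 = 1.44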